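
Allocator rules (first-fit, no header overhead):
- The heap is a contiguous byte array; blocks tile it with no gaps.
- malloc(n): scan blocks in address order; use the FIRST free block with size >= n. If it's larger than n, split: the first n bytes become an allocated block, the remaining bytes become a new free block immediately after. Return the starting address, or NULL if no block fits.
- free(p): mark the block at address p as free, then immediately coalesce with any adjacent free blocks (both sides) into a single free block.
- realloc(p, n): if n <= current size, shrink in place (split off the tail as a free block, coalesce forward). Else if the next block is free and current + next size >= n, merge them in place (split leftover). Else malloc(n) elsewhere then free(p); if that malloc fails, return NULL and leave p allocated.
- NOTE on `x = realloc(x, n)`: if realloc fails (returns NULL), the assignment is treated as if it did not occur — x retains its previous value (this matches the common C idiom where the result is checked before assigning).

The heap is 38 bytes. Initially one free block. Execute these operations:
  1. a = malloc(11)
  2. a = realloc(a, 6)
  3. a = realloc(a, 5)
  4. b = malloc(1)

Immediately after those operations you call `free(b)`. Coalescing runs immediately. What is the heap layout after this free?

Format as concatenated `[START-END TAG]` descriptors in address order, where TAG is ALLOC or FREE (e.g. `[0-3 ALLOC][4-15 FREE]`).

Answer: [0-4 ALLOC][5-37 FREE]

Derivation:
Op 1: a = malloc(11) -> a = 0; heap: [0-10 ALLOC][11-37 FREE]
Op 2: a = realloc(a, 6) -> a = 0; heap: [0-5 ALLOC][6-37 FREE]
Op 3: a = realloc(a, 5) -> a = 0; heap: [0-4 ALLOC][5-37 FREE]
Op 4: b = malloc(1) -> b = 5; heap: [0-4 ALLOC][5-5 ALLOC][6-37 FREE]
free(b): b = 5 -> block [5-5 ALLOC]; mark free, coalesce with adjacent free neighbors -> [0-4 ALLOC][5-37 FREE]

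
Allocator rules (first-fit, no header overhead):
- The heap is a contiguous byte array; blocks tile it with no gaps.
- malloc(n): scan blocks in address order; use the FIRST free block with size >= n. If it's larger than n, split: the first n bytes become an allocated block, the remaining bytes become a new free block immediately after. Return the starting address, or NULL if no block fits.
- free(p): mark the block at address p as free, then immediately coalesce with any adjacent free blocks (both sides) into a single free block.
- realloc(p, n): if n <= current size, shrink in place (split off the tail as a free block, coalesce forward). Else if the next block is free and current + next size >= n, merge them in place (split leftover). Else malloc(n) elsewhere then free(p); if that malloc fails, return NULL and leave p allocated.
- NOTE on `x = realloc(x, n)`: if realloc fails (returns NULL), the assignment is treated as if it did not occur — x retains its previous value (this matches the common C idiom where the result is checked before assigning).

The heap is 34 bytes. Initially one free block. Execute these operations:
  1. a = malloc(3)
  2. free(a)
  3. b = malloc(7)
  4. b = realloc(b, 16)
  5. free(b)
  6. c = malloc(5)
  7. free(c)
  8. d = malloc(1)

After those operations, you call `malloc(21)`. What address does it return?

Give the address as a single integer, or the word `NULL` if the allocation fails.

Op 1: a = malloc(3) -> a = 0; heap: [0-2 ALLOC][3-33 FREE]
Op 2: free(a) -> (freed a); heap: [0-33 FREE]
Op 3: b = malloc(7) -> b = 0; heap: [0-6 ALLOC][7-33 FREE]
Op 4: b = realloc(b, 16) -> b = 0; heap: [0-15 ALLOC][16-33 FREE]
Op 5: free(b) -> (freed b); heap: [0-33 FREE]
Op 6: c = malloc(5) -> c = 0; heap: [0-4 ALLOC][5-33 FREE]
Op 7: free(c) -> (freed c); heap: [0-33 FREE]
Op 8: d = malloc(1) -> d = 0; heap: [0-0 ALLOC][1-33 FREE]
malloc(21): first-fit scan over [0-0 ALLOC][1-33 FREE] -> 1

Answer: 1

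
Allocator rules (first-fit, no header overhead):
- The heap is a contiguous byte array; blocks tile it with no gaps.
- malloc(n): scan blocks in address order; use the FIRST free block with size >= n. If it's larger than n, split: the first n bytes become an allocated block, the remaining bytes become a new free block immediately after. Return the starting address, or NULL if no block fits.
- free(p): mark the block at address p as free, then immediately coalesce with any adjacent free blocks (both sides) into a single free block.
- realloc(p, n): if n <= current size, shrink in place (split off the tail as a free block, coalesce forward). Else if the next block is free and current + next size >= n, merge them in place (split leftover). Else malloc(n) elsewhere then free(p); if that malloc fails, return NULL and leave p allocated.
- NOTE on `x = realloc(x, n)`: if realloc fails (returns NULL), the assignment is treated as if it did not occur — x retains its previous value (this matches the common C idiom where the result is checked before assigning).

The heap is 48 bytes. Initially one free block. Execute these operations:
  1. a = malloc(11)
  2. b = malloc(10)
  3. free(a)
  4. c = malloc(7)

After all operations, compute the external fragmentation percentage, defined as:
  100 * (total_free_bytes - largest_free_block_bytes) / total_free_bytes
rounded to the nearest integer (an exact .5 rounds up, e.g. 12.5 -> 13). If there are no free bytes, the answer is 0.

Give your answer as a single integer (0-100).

Op 1: a = malloc(11) -> a = 0; heap: [0-10 ALLOC][11-47 FREE]
Op 2: b = malloc(10) -> b = 11; heap: [0-10 ALLOC][11-20 ALLOC][21-47 FREE]
Op 3: free(a) -> (freed a); heap: [0-10 FREE][11-20 ALLOC][21-47 FREE]
Op 4: c = malloc(7) -> c = 0; heap: [0-6 ALLOC][7-10 FREE][11-20 ALLOC][21-47 FREE]
Free blocks: [4 27] total_free=31 largest=27 -> 100*(31-27)/31 = 400/31 ≈ 12.903 -> rounds to 13

Answer: 13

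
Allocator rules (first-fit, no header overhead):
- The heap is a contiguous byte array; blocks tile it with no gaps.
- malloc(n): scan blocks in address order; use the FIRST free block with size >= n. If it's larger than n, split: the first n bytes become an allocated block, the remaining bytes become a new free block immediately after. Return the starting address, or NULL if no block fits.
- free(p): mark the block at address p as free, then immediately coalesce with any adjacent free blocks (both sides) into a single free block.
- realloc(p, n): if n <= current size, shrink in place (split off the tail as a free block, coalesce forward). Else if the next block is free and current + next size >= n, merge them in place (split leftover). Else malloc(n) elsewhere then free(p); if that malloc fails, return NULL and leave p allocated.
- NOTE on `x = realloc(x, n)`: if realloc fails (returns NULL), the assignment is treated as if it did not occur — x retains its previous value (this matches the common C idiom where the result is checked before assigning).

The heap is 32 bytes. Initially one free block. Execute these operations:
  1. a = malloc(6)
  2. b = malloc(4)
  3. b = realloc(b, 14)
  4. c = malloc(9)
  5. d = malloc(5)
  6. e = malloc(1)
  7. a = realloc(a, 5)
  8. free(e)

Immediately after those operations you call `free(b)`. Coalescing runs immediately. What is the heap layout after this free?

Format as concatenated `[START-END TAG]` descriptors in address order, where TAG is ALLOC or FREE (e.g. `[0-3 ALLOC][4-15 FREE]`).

Op 1: a = malloc(6) -> a = 0; heap: [0-5 ALLOC][6-31 FREE]
Op 2: b = malloc(4) -> b = 6; heap: [0-5 ALLOC][6-9 ALLOC][10-31 FREE]
Op 3: b = realloc(b, 14) -> b = 6; heap: [0-5 ALLOC][6-19 ALLOC][20-31 FREE]
Op 4: c = malloc(9) -> c = 20; heap: [0-5 ALLOC][6-19 ALLOC][20-28 ALLOC][29-31 FREE]
Op 5: d = malloc(5) -> d = NULL; heap: [0-5 ALLOC][6-19 ALLOC][20-28 ALLOC][29-31 FREE]
Op 6: e = malloc(1) -> e = 29; heap: [0-5 ALLOC][6-19 ALLOC][20-28 ALLOC][29-29 ALLOC][30-31 FREE]
Op 7: a = realloc(a, 5) -> a = 0; heap: [0-4 ALLOC][5-5 FREE][6-19 ALLOC][20-28 ALLOC][29-29 ALLOC][30-31 FREE]
Op 8: free(e) -> (freed e); heap: [0-4 ALLOC][5-5 FREE][6-19 ALLOC][20-28 ALLOC][29-31 FREE]
free(b): b = 6 -> block [6-19 ALLOC]; mark free, coalesce with adjacent free neighbors -> [0-4 ALLOC][5-19 FREE][20-28 ALLOC][29-31 FREE]

Answer: [0-4 ALLOC][5-19 FREE][20-28 ALLOC][29-31 FREE]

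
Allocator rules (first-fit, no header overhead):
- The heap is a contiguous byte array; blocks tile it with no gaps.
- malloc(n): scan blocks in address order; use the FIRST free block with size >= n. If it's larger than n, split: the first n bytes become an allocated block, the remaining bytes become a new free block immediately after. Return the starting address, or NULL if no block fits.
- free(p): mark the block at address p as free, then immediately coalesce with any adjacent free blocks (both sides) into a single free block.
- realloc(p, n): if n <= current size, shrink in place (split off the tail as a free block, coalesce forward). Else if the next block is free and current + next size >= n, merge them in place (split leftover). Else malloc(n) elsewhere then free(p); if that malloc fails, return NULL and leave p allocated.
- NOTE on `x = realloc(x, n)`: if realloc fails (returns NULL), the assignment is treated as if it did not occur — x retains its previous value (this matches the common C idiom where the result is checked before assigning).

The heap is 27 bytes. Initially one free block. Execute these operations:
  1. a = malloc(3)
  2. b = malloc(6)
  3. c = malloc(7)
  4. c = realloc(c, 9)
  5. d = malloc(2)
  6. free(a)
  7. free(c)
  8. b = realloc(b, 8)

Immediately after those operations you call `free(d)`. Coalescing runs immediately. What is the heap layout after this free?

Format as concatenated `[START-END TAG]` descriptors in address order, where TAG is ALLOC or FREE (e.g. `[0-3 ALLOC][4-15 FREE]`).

Answer: [0-2 FREE][3-10 ALLOC][11-26 FREE]

Derivation:
Op 1: a = malloc(3) -> a = 0; heap: [0-2 ALLOC][3-26 FREE]
Op 2: b = malloc(6) -> b = 3; heap: [0-2 ALLOC][3-8 ALLOC][9-26 FREE]
Op 3: c = malloc(7) -> c = 9; heap: [0-2 ALLOC][3-8 ALLOC][9-15 ALLOC][16-26 FREE]
Op 4: c = realloc(c, 9) -> c = 9; heap: [0-2 ALLOC][3-8 ALLOC][9-17 ALLOC][18-26 FREE]
Op 5: d = malloc(2) -> d = 18; heap: [0-2 ALLOC][3-8 ALLOC][9-17 ALLOC][18-19 ALLOC][20-26 FREE]
Op 6: free(a) -> (freed a); heap: [0-2 FREE][3-8 ALLOC][9-17 ALLOC][18-19 ALLOC][20-26 FREE]
Op 7: free(c) -> (freed c); heap: [0-2 FREE][3-8 ALLOC][9-17 FREE][18-19 ALLOC][20-26 FREE]
Op 8: b = realloc(b, 8) -> b = 3; heap: [0-2 FREE][3-10 ALLOC][11-17 FREE][18-19 ALLOC][20-26 FREE]
free(d): d = 18 -> block [18-19 ALLOC]; mark free, coalesce with adjacent free neighbors -> [0-2 FREE][3-10 ALLOC][11-26 FREE]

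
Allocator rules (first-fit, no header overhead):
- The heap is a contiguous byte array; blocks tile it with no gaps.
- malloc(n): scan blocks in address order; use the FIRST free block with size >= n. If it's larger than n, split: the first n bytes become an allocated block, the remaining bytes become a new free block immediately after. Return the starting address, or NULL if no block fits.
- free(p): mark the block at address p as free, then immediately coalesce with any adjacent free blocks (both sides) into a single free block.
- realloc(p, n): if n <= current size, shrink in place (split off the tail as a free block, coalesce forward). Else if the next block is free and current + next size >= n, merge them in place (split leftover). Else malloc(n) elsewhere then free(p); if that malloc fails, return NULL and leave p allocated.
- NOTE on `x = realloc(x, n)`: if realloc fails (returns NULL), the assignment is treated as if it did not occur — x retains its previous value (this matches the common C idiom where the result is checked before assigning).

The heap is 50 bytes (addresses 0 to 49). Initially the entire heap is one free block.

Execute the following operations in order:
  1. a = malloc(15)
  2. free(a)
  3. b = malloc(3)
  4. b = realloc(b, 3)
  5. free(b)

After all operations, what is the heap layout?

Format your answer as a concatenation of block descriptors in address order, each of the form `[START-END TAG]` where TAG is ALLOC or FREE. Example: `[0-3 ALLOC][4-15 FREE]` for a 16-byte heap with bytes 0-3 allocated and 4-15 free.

Op 1: a = malloc(15) -> a = 0; heap: [0-14 ALLOC][15-49 FREE]
Op 2: free(a) -> (freed a); heap: [0-49 FREE]
Op 3: b = malloc(3) -> b = 0; heap: [0-2 ALLOC][3-49 FREE]
Op 4: b = realloc(b, 3) -> b = 0; heap: [0-2 ALLOC][3-49 FREE]
Op 5: free(b) -> (freed b); heap: [0-49 FREE]

Answer: [0-49 FREE]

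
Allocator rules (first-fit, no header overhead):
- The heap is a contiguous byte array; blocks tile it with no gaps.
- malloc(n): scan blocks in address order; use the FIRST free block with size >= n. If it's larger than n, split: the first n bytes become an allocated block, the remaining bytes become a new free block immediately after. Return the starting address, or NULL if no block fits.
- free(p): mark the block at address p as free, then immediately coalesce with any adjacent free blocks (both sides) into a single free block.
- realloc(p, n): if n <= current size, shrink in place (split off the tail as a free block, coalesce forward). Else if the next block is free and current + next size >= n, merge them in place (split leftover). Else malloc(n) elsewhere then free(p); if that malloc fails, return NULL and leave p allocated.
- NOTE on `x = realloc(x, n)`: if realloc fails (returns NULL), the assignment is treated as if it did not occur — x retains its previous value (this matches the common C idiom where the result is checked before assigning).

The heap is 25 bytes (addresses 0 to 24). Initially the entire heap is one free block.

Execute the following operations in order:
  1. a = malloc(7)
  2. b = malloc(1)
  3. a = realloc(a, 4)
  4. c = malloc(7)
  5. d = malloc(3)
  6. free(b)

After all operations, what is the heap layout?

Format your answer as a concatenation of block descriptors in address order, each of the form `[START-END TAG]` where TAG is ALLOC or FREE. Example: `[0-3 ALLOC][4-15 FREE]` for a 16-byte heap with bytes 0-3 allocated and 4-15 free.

Op 1: a = malloc(7) -> a = 0; heap: [0-6 ALLOC][7-24 FREE]
Op 2: b = malloc(1) -> b = 7; heap: [0-6 ALLOC][7-7 ALLOC][8-24 FREE]
Op 3: a = realloc(a, 4) -> a = 0; heap: [0-3 ALLOC][4-6 FREE][7-7 ALLOC][8-24 FREE]
Op 4: c = malloc(7) -> c = 8; heap: [0-3 ALLOC][4-6 FREE][7-7 ALLOC][8-14 ALLOC][15-24 FREE]
Op 5: d = malloc(3) -> d = 4; heap: [0-3 ALLOC][4-6 ALLOC][7-7 ALLOC][8-14 ALLOC][15-24 FREE]
Op 6: free(b) -> (freed b); heap: [0-3 ALLOC][4-6 ALLOC][7-7 FREE][8-14 ALLOC][15-24 FREE]

Answer: [0-3 ALLOC][4-6 ALLOC][7-7 FREE][8-14 ALLOC][15-24 FREE]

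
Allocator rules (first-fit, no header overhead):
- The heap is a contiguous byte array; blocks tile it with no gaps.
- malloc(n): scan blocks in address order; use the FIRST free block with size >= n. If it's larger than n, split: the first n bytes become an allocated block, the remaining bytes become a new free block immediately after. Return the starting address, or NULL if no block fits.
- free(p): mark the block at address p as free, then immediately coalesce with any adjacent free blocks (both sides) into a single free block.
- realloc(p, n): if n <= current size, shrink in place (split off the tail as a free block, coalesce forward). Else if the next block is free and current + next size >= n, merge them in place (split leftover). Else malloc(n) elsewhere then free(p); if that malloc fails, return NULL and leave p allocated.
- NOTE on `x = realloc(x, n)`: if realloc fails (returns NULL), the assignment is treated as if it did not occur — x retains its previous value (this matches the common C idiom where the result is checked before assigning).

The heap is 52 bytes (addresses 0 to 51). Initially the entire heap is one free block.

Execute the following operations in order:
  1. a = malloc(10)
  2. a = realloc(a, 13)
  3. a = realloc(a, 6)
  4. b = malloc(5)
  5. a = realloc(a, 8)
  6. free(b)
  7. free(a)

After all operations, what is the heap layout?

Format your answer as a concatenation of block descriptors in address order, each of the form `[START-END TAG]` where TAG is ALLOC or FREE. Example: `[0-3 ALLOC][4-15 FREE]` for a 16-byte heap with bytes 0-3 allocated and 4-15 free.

Op 1: a = malloc(10) -> a = 0; heap: [0-9 ALLOC][10-51 FREE]
Op 2: a = realloc(a, 13) -> a = 0; heap: [0-12 ALLOC][13-51 FREE]
Op 3: a = realloc(a, 6) -> a = 0; heap: [0-5 ALLOC][6-51 FREE]
Op 4: b = malloc(5) -> b = 6; heap: [0-5 ALLOC][6-10 ALLOC][11-51 FREE]
Op 5: a = realloc(a, 8) -> a = 11; heap: [0-5 FREE][6-10 ALLOC][11-18 ALLOC][19-51 FREE]
Op 6: free(b) -> (freed b); heap: [0-10 FREE][11-18 ALLOC][19-51 FREE]
Op 7: free(a) -> (freed a); heap: [0-51 FREE]

Answer: [0-51 FREE]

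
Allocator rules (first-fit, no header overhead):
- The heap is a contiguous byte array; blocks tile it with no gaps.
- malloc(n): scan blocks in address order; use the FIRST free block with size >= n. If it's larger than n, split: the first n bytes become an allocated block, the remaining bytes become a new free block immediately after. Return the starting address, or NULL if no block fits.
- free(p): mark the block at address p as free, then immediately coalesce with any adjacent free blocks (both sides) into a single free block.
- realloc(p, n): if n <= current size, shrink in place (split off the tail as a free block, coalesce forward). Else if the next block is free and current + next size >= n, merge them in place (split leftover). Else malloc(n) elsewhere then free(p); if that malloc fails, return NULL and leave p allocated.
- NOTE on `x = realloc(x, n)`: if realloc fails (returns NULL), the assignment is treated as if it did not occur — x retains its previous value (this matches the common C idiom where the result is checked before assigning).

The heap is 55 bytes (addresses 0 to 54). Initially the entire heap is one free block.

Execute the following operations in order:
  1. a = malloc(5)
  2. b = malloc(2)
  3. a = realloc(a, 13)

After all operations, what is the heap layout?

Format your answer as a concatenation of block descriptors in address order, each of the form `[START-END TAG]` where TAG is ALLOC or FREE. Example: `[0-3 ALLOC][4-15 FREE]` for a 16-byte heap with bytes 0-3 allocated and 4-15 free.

Op 1: a = malloc(5) -> a = 0; heap: [0-4 ALLOC][5-54 FREE]
Op 2: b = malloc(2) -> b = 5; heap: [0-4 ALLOC][5-6 ALLOC][7-54 FREE]
Op 3: a = realloc(a, 13) -> a = 7; heap: [0-4 FREE][5-6 ALLOC][7-19 ALLOC][20-54 FREE]

Answer: [0-4 FREE][5-6 ALLOC][7-19 ALLOC][20-54 FREE]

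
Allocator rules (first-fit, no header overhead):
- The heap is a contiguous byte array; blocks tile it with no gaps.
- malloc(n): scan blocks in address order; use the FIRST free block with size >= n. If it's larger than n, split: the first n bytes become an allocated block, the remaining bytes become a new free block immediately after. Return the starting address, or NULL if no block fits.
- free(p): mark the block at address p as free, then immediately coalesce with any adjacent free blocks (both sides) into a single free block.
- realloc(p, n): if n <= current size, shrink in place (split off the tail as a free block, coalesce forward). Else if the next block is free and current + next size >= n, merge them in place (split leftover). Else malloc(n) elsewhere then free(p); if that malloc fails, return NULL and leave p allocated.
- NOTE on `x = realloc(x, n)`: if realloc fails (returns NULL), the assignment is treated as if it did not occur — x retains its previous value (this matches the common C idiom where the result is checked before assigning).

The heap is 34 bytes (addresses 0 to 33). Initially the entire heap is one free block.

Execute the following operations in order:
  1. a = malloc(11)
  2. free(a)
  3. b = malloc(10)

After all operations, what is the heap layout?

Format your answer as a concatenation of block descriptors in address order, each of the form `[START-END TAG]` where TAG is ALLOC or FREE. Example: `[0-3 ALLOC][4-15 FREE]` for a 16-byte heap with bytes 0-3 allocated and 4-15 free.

Answer: [0-9 ALLOC][10-33 FREE]

Derivation:
Op 1: a = malloc(11) -> a = 0; heap: [0-10 ALLOC][11-33 FREE]
Op 2: free(a) -> (freed a); heap: [0-33 FREE]
Op 3: b = malloc(10) -> b = 0; heap: [0-9 ALLOC][10-33 FREE]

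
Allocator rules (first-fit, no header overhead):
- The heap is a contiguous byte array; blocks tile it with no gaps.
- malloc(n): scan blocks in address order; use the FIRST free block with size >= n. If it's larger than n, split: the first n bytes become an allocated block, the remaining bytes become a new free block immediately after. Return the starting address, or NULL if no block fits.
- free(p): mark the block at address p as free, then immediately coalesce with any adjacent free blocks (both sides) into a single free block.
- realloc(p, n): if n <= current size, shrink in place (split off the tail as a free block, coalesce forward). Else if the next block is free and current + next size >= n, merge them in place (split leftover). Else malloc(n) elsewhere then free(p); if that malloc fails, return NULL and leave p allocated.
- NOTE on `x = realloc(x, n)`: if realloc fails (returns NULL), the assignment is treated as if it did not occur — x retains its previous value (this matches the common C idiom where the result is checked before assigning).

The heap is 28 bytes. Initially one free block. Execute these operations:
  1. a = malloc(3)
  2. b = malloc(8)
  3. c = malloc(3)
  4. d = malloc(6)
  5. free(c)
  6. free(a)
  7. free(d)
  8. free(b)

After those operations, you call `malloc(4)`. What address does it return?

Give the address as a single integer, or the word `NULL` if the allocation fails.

Answer: 0

Derivation:
Op 1: a = malloc(3) -> a = 0; heap: [0-2 ALLOC][3-27 FREE]
Op 2: b = malloc(8) -> b = 3; heap: [0-2 ALLOC][3-10 ALLOC][11-27 FREE]
Op 3: c = malloc(3) -> c = 11; heap: [0-2 ALLOC][3-10 ALLOC][11-13 ALLOC][14-27 FREE]
Op 4: d = malloc(6) -> d = 14; heap: [0-2 ALLOC][3-10 ALLOC][11-13 ALLOC][14-19 ALLOC][20-27 FREE]
Op 5: free(c) -> (freed c); heap: [0-2 ALLOC][3-10 ALLOC][11-13 FREE][14-19 ALLOC][20-27 FREE]
Op 6: free(a) -> (freed a); heap: [0-2 FREE][3-10 ALLOC][11-13 FREE][14-19 ALLOC][20-27 FREE]
Op 7: free(d) -> (freed d); heap: [0-2 FREE][3-10 ALLOC][11-27 FREE]
Op 8: free(b) -> (freed b); heap: [0-27 FREE]
malloc(4): first-fit scan over [0-27 FREE] -> 0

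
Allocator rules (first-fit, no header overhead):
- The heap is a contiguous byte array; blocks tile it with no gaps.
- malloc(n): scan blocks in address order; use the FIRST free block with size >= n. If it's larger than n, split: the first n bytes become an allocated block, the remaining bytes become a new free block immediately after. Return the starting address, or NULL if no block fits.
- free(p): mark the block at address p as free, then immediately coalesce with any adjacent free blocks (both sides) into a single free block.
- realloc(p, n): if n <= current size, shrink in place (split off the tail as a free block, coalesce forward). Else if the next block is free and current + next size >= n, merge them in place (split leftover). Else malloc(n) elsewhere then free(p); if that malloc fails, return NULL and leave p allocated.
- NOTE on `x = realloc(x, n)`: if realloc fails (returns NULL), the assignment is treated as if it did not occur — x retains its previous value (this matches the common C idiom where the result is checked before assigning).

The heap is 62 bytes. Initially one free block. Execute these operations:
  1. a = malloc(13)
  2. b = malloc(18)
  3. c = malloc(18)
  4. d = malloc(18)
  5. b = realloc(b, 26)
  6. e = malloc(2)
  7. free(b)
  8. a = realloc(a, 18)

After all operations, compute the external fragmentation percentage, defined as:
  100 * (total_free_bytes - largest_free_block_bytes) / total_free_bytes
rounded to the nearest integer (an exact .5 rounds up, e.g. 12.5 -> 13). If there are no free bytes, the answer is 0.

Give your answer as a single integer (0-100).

Op 1: a = malloc(13) -> a = 0; heap: [0-12 ALLOC][13-61 FREE]
Op 2: b = malloc(18) -> b = 13; heap: [0-12 ALLOC][13-30 ALLOC][31-61 FREE]
Op 3: c = malloc(18) -> c = 31; heap: [0-12 ALLOC][13-30 ALLOC][31-48 ALLOC][49-61 FREE]
Op 4: d = malloc(18) -> d = NULL; heap: [0-12 ALLOC][13-30 ALLOC][31-48 ALLOC][49-61 FREE]
Op 5: b = realloc(b, 26) -> NULL (b unchanged); heap: [0-12 ALLOC][13-30 ALLOC][31-48 ALLOC][49-61 FREE]
Op 6: e = malloc(2) -> e = 49; heap: [0-12 ALLOC][13-30 ALLOC][31-48 ALLOC][49-50 ALLOC][51-61 FREE]
Op 7: free(b) -> (freed b); heap: [0-12 ALLOC][13-30 FREE][31-48 ALLOC][49-50 ALLOC][51-61 FREE]
Op 8: a = realloc(a, 18) -> a = 0; heap: [0-17 ALLOC][18-30 FREE][31-48 ALLOC][49-50 ALLOC][51-61 FREE]
Free blocks: [13 11] total_free=24 largest=13 -> 100*(24-13)/24 = 1100/24 ≈ 45.833 -> rounds to 46

Answer: 46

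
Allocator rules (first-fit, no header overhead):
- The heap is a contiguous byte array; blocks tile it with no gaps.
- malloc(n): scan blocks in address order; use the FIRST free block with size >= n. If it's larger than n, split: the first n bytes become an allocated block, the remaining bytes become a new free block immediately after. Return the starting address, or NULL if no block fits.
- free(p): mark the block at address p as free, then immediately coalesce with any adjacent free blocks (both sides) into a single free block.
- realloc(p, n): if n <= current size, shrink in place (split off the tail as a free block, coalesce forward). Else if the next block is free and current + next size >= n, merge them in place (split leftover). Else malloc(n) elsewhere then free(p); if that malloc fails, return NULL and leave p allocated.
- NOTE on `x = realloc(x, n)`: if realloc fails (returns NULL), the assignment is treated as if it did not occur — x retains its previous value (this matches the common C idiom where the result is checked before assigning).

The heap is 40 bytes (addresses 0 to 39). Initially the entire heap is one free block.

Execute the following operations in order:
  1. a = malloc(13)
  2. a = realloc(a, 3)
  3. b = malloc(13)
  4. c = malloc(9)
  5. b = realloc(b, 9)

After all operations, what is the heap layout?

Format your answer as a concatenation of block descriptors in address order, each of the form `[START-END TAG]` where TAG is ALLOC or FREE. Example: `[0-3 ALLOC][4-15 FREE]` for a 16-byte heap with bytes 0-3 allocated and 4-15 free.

Op 1: a = malloc(13) -> a = 0; heap: [0-12 ALLOC][13-39 FREE]
Op 2: a = realloc(a, 3) -> a = 0; heap: [0-2 ALLOC][3-39 FREE]
Op 3: b = malloc(13) -> b = 3; heap: [0-2 ALLOC][3-15 ALLOC][16-39 FREE]
Op 4: c = malloc(9) -> c = 16; heap: [0-2 ALLOC][3-15 ALLOC][16-24 ALLOC][25-39 FREE]
Op 5: b = realloc(b, 9) -> b = 3; heap: [0-2 ALLOC][3-11 ALLOC][12-15 FREE][16-24 ALLOC][25-39 FREE]

Answer: [0-2 ALLOC][3-11 ALLOC][12-15 FREE][16-24 ALLOC][25-39 FREE]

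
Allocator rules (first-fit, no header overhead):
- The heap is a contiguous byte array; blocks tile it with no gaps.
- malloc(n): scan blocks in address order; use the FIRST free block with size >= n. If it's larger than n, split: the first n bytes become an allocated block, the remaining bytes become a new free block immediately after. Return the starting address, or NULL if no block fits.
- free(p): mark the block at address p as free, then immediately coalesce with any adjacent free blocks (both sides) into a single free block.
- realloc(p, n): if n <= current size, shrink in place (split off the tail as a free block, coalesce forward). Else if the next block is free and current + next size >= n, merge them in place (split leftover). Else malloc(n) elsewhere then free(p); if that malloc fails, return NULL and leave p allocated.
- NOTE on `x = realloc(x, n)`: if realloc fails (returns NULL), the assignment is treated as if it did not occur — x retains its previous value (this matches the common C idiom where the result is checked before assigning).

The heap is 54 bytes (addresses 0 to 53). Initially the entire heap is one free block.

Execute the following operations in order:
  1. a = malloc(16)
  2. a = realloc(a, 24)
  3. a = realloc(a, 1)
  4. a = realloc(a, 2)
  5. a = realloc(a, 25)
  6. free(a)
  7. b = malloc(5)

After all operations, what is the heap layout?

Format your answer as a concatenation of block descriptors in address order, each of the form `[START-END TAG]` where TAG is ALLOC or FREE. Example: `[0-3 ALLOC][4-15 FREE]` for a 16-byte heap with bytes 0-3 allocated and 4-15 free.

Answer: [0-4 ALLOC][5-53 FREE]

Derivation:
Op 1: a = malloc(16) -> a = 0; heap: [0-15 ALLOC][16-53 FREE]
Op 2: a = realloc(a, 24) -> a = 0; heap: [0-23 ALLOC][24-53 FREE]
Op 3: a = realloc(a, 1) -> a = 0; heap: [0-0 ALLOC][1-53 FREE]
Op 4: a = realloc(a, 2) -> a = 0; heap: [0-1 ALLOC][2-53 FREE]
Op 5: a = realloc(a, 25) -> a = 0; heap: [0-24 ALLOC][25-53 FREE]
Op 6: free(a) -> (freed a); heap: [0-53 FREE]
Op 7: b = malloc(5) -> b = 0; heap: [0-4 ALLOC][5-53 FREE]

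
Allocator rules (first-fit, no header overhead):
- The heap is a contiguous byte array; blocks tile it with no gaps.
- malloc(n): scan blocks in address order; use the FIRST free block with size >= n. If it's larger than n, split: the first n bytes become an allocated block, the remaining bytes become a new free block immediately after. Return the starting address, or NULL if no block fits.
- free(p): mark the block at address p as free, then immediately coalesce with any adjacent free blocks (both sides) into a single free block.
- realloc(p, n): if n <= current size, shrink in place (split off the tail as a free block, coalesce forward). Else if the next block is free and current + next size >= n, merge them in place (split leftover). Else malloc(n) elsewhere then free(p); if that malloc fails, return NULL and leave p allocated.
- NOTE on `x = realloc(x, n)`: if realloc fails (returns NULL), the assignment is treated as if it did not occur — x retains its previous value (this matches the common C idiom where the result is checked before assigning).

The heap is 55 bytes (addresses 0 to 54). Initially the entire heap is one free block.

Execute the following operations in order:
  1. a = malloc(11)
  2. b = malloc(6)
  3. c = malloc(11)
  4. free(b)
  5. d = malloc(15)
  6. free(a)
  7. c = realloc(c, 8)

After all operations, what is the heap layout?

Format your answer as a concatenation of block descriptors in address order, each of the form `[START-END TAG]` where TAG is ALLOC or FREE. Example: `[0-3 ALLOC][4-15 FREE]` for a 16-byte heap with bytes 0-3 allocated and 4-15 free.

Answer: [0-16 FREE][17-24 ALLOC][25-27 FREE][28-42 ALLOC][43-54 FREE]

Derivation:
Op 1: a = malloc(11) -> a = 0; heap: [0-10 ALLOC][11-54 FREE]
Op 2: b = malloc(6) -> b = 11; heap: [0-10 ALLOC][11-16 ALLOC][17-54 FREE]
Op 3: c = malloc(11) -> c = 17; heap: [0-10 ALLOC][11-16 ALLOC][17-27 ALLOC][28-54 FREE]
Op 4: free(b) -> (freed b); heap: [0-10 ALLOC][11-16 FREE][17-27 ALLOC][28-54 FREE]
Op 5: d = malloc(15) -> d = 28; heap: [0-10 ALLOC][11-16 FREE][17-27 ALLOC][28-42 ALLOC][43-54 FREE]
Op 6: free(a) -> (freed a); heap: [0-16 FREE][17-27 ALLOC][28-42 ALLOC][43-54 FREE]
Op 7: c = realloc(c, 8) -> c = 17; heap: [0-16 FREE][17-24 ALLOC][25-27 FREE][28-42 ALLOC][43-54 FREE]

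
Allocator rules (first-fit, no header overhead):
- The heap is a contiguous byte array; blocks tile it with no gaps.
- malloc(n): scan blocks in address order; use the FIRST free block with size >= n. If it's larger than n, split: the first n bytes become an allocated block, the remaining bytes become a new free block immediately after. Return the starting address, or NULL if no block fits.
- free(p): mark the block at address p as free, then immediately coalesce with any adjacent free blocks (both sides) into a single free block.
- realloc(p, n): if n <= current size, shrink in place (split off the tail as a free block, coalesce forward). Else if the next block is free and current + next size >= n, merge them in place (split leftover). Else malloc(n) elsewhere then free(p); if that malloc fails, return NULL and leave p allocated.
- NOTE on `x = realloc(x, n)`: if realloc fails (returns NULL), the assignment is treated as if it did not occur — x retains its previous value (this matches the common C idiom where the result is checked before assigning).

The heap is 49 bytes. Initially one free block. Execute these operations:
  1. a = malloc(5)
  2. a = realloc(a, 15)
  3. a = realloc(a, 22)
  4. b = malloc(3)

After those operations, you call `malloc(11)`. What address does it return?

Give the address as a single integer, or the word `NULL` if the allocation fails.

Op 1: a = malloc(5) -> a = 0; heap: [0-4 ALLOC][5-48 FREE]
Op 2: a = realloc(a, 15) -> a = 0; heap: [0-14 ALLOC][15-48 FREE]
Op 3: a = realloc(a, 22) -> a = 0; heap: [0-21 ALLOC][22-48 FREE]
Op 4: b = malloc(3) -> b = 22; heap: [0-21 ALLOC][22-24 ALLOC][25-48 FREE]
malloc(11): first-fit scan over [0-21 ALLOC][22-24 ALLOC][25-48 FREE] -> 25

Answer: 25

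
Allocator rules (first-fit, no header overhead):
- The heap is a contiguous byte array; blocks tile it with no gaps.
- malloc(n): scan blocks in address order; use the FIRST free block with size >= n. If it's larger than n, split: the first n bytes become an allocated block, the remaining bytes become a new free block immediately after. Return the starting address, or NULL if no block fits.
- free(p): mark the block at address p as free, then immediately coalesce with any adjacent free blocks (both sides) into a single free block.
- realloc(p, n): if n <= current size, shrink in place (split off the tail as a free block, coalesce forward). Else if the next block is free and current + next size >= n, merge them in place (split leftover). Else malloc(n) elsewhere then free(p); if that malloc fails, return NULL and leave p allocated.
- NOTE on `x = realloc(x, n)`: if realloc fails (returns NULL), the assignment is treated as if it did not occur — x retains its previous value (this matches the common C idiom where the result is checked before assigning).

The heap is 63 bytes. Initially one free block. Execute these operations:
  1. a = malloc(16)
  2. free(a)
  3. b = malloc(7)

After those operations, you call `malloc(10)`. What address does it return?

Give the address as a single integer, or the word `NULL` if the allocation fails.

Op 1: a = malloc(16) -> a = 0; heap: [0-15 ALLOC][16-62 FREE]
Op 2: free(a) -> (freed a); heap: [0-62 FREE]
Op 3: b = malloc(7) -> b = 0; heap: [0-6 ALLOC][7-62 FREE]
malloc(10): first-fit scan over [0-6 ALLOC][7-62 FREE] -> 7

Answer: 7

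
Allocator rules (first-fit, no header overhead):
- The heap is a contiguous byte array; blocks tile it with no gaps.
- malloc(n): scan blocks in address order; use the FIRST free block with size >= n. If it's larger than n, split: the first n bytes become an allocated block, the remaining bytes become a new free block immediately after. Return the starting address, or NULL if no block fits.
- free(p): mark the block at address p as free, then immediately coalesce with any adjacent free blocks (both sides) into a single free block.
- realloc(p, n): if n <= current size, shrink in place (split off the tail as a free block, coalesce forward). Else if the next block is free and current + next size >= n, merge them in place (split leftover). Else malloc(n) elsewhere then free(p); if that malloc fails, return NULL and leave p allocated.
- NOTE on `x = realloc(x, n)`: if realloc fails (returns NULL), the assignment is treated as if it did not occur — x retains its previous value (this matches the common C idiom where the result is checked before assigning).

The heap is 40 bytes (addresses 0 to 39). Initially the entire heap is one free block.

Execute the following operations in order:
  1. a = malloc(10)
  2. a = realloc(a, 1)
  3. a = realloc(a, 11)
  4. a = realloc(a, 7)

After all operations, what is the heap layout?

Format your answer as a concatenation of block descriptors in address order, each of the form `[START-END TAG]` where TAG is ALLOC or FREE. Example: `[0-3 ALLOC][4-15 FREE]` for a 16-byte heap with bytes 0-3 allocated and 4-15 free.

Answer: [0-6 ALLOC][7-39 FREE]

Derivation:
Op 1: a = malloc(10) -> a = 0; heap: [0-9 ALLOC][10-39 FREE]
Op 2: a = realloc(a, 1) -> a = 0; heap: [0-0 ALLOC][1-39 FREE]
Op 3: a = realloc(a, 11) -> a = 0; heap: [0-10 ALLOC][11-39 FREE]
Op 4: a = realloc(a, 7) -> a = 0; heap: [0-6 ALLOC][7-39 FREE]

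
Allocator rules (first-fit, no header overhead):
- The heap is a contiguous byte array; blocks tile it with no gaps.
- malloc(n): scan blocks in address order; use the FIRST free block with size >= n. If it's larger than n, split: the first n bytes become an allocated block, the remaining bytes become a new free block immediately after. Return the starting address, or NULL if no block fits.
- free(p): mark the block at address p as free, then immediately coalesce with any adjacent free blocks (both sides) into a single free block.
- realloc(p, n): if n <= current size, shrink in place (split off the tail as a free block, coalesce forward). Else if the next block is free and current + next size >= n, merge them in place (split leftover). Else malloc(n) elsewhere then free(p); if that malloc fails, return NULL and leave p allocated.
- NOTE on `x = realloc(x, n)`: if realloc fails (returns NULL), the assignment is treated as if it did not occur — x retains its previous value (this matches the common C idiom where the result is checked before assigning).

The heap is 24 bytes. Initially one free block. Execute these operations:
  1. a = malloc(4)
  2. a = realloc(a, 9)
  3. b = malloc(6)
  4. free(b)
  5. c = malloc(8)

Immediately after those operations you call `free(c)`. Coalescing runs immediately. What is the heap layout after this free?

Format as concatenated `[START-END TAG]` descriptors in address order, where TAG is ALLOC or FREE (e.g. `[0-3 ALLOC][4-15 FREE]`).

Op 1: a = malloc(4) -> a = 0; heap: [0-3 ALLOC][4-23 FREE]
Op 2: a = realloc(a, 9) -> a = 0; heap: [0-8 ALLOC][9-23 FREE]
Op 3: b = malloc(6) -> b = 9; heap: [0-8 ALLOC][9-14 ALLOC][15-23 FREE]
Op 4: free(b) -> (freed b); heap: [0-8 ALLOC][9-23 FREE]
Op 5: c = malloc(8) -> c = 9; heap: [0-8 ALLOC][9-16 ALLOC][17-23 FREE]
free(c): c = 9 -> block [9-16 ALLOC]; mark free, coalesce with adjacent free neighbors -> [0-8 ALLOC][9-23 FREE]

Answer: [0-8 ALLOC][9-23 FREE]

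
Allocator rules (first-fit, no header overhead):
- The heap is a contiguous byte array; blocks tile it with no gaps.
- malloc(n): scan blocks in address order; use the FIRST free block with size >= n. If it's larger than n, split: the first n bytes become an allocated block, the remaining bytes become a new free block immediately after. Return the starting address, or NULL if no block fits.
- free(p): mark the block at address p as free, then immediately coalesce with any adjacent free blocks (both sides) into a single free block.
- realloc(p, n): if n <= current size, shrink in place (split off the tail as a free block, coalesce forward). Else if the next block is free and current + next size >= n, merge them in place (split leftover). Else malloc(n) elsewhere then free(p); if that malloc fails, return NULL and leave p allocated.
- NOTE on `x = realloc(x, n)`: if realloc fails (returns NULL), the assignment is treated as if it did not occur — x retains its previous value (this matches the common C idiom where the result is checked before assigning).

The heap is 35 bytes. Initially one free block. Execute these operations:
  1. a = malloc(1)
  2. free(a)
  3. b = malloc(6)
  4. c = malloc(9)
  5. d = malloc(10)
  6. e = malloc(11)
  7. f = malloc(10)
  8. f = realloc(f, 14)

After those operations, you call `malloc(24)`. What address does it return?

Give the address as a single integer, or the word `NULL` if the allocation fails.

Op 1: a = malloc(1) -> a = 0; heap: [0-0 ALLOC][1-34 FREE]
Op 2: free(a) -> (freed a); heap: [0-34 FREE]
Op 3: b = malloc(6) -> b = 0; heap: [0-5 ALLOC][6-34 FREE]
Op 4: c = malloc(9) -> c = 6; heap: [0-5 ALLOC][6-14 ALLOC][15-34 FREE]
Op 5: d = malloc(10) -> d = 15; heap: [0-5 ALLOC][6-14 ALLOC][15-24 ALLOC][25-34 FREE]
Op 6: e = malloc(11) -> e = NULL; heap: [0-5 ALLOC][6-14 ALLOC][15-24 ALLOC][25-34 FREE]
Op 7: f = malloc(10) -> f = 25; heap: [0-5 ALLOC][6-14 ALLOC][15-24 ALLOC][25-34 ALLOC]
Op 8: f = realloc(f, 14) -> NULL (f unchanged); heap: [0-5 ALLOC][6-14 ALLOC][15-24 ALLOC][25-34 ALLOC]
malloc(24): first-fit scan over [0-5 ALLOC][6-14 ALLOC][15-24 ALLOC][25-34 ALLOC] -> NULL

Answer: NULL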